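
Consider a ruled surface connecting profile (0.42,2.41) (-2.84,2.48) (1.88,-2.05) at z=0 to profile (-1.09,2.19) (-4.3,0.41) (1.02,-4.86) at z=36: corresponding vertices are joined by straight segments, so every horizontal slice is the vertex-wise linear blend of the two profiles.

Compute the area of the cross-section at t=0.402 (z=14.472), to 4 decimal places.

Area at t=0.402: 9.4915

Cross-section at t=0.402: each vertex is (1-t)·p0[i] + t·p1[i].
  v1: (1-0.402)·(0.42,2.41) + 0.402·(-1.09,2.19) = (-0.1870,2.3216)
  v2: (1-0.402)·(-2.84,2.48) + 0.402·(-4.3,0.41) = (-3.4269,1.6479)
  v3: (1-0.402)·(1.88,-2.05) + 0.402·(1.02,-4.86) = (1.5343,-3.1796)
Shoelace sum Σ(x_i·y_{i+1} − x_{i+1}·y_i):
  i=1: -0.1870·1.6479 − -3.4269·2.3216 = +7.6476 (running +7.6476)
  i=2: -3.4269·-3.1796 − 1.5343·1.6479 = +8.3680 (running +16.0156)
  i=3: 1.5343·2.3216 − -0.1870·-3.1796 = +2.9673 (running +18.9829)
Area = |Σ|/2 = |18.9829|/2 = 9.4915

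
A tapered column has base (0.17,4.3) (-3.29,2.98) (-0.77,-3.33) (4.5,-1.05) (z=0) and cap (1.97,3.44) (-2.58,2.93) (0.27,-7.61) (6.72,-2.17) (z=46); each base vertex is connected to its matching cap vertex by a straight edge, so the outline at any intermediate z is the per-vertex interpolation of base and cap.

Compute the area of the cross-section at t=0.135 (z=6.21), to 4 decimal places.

Cross-section at t=0.135: each vertex is (1-t)·p0[i] + t·p1[i].
  v1: (1-0.135)·(0.17,4.3) + 0.135·(1.97,3.44) = (0.4130,4.1839)
  v2: (1-0.135)·(-3.29,2.98) + 0.135·(-2.58,2.93) = (-3.1942,2.9733)
  v3: (1-0.135)·(-0.77,-3.33) + 0.135·(0.27,-7.61) = (-0.6296,-3.9078)
  v4: (1-0.135)·(4.5,-1.05) + 0.135·(6.72,-2.17) = (4.7997,-1.2012)
Shoelace sum Σ(x_i·y_{i+1} − x_{i+1}·y_i):
  i=1: 0.4130·2.9733 − -3.1942·4.1839 = +14.5920 (running +14.5920)
  i=2: -3.1942·-3.9078 − -0.6296·2.9733 = +14.3541 (running +28.9460)
  i=3: -0.6296·-1.2012 − 4.7997·-3.9078 = +19.5125 (running +48.4586)
  i=4: 4.7997·4.1839 − 0.4130·-1.2012 = +20.5776 (running +69.0361)
Area = |Σ|/2 = |69.0361|/2 = 34.5181

Area at t=0.135: 34.5181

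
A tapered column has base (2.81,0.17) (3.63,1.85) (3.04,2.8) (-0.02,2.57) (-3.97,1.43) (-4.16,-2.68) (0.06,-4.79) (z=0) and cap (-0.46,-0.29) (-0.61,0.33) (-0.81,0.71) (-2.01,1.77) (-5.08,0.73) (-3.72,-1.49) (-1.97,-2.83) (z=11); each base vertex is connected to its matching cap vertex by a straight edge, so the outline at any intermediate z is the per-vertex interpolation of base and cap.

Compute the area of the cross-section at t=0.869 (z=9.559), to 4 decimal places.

Area at t=0.869: 14.7082

Cross-section at t=0.869: each vertex is (1-t)·p0[i] + t·p1[i].
  v1: (1-0.869)·(2.81,0.17) + 0.869·(-0.46,-0.29) = (-0.0316,-0.2297)
  v2: (1-0.869)·(3.63,1.85) + 0.869·(-0.61,0.33) = (-0.0546,0.5291)
  v3: (1-0.869)·(3.04,2.8) + 0.869·(-0.81,0.71) = (-0.3056,0.9838)
  v4: (1-0.869)·(-0.02,2.57) + 0.869·(-2.01,1.77) = (-1.7493,1.8748)
  v5: (1-0.869)·(-3.97,1.43) + 0.869·(-5.08,0.73) = (-4.9346,0.8217)
  v6: (1-0.869)·(-4.16,-2.68) + 0.869·(-3.72,-1.49) = (-3.7776,-1.6459)
  v7: (1-0.869)·(0.06,-4.79) + 0.869·(-1.97,-2.83) = (-1.7041,-3.0868)
Shoelace sum Σ(x_i·y_{i+1} − x_{i+1}·y_i):
  i=1: -0.0316·0.5291 − -0.0546·-0.2297 = -0.0293 (running -0.0293)
  i=2: -0.0546·0.9838 − -0.3056·0.5291 = +0.1080 (running +0.0788)
  i=3: -0.3056·1.8748 − -1.7493·0.9838 = +1.1479 (running +1.2267)
  i=4: -1.7493·0.8217 − -4.9346·1.8748 = +7.8140 (running +9.0407)
  i=5: -4.9346·-1.6459 − -3.7776·0.8217 = +11.2259 (running +20.2665)
  i=6: -3.7776·-3.0868 − -1.7041·-1.6459 = +8.8560 (running +29.1225)
  i=7: -1.7041·-0.2297 − -0.0316·-3.0868 = +0.2939 (running +29.4164)
Area = |Σ|/2 = |29.4164|/2 = 14.7082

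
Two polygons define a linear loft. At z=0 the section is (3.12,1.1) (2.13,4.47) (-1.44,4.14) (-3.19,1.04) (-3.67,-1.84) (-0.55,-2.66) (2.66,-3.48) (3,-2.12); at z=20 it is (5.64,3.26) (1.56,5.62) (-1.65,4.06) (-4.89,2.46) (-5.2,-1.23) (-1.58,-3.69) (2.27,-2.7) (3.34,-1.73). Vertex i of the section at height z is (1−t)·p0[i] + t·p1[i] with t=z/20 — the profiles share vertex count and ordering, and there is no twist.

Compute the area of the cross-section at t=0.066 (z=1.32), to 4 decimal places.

Cross-section at t=0.066: each vertex is (1-t)·p0[i] + t·p1[i].
  v1: (1-0.066)·(3.12,1.1) + 0.066·(5.64,3.26) = (3.2863,1.2426)
  v2: (1-0.066)·(2.13,4.47) + 0.066·(1.56,5.62) = (2.0924,4.5459)
  v3: (1-0.066)·(-1.44,4.14) + 0.066·(-1.65,4.06) = (-1.4539,4.1347)
  v4: (1-0.066)·(-3.19,1.04) + 0.066·(-4.89,2.46) = (-3.3022,1.1337)
  v5: (1-0.066)·(-3.67,-1.84) + 0.066·(-5.2,-1.23) = (-3.7710,-1.7997)
  v6: (1-0.066)·(-0.55,-2.66) + 0.066·(-1.58,-3.69) = (-0.6180,-2.7280)
  v7: (1-0.066)·(2.66,-3.48) + 0.066·(2.27,-2.7) = (2.6343,-3.4285)
  v8: (1-0.066)·(3,-2.12) + 0.066·(3.34,-1.73) = (3.0224,-2.0943)
Shoelace sum Σ(x_i·y_{i+1} − x_{i+1}·y_i):
  i=1: 3.2863·4.5459 − 2.0924·1.2426 = +12.3394 (running +12.3394)
  i=2: 2.0924·4.1347 − -1.4539·4.5459 = +15.2605 (running +27.5999)
  i=3: -1.4539·1.1337 − -3.3022·4.1347 = +12.0054 (running +39.6053)
  i=4: -3.3022·-1.7997 − -3.7710·1.1337 = +10.2183 (running +49.8236)
  i=5: -3.7710·-2.7280 − -0.6180·-1.7997 = +9.1750 (running +58.9986)
  i=6: -0.6180·-3.4285 − 2.6343·-2.7280 = +9.3050 (running +68.3035)
  i=7: 2.6343·-2.0943 − 3.0224·-3.4285 = +4.8457 (running +73.1492)
  i=8: 3.0224·1.2426 − 3.2863·-2.0943 = +10.6380 (running +83.7872)
Area = |Σ|/2 = |83.7872|/2 = 41.8936

Area at t=0.066: 41.8936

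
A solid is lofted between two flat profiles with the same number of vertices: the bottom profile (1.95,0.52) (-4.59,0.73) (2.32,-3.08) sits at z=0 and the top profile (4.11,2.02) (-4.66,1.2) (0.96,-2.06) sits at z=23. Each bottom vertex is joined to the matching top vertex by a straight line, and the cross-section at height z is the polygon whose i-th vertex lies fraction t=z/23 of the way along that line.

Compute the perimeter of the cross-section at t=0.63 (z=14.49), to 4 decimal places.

Cross-section at t=0.63: each vertex is (1-t)·p0[i] + t·p1[i].
  v1: (1-0.63)·(1.95,0.52) + 0.63·(4.11,2.02) = (3.3108,1.4650)
  v2: (1-0.63)·(-4.59,0.73) + 0.63·(-4.66,1.2) = (-4.6341,1.0261)
  v3: (1-0.63)·(2.32,-3.08) + 0.63·(0.96,-2.06) = (1.4632,-2.4374)
Perimeter = Σ |v_{i+1} − v_i|:
  edge 1→2: √(-7.9449² + -0.4389²) = 7.9570 (running 7.9570)
  edge 2→3: √(6.0973² + -3.4635²) = 7.0123 (running 14.9694)
  edge 3→1: √(1.8476² + 3.9024²) = 4.3177 (running 19.2870)
Perimeter = 19.2870

Perimeter at t=0.63: 19.2870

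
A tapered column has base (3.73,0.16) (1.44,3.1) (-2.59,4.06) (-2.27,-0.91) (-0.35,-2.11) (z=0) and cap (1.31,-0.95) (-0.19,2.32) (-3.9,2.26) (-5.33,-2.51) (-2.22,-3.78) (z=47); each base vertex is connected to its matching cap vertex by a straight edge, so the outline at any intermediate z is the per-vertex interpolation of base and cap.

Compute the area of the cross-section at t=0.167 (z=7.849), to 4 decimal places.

Area at t=0.167: 25.1127

Cross-section at t=0.167: each vertex is (1-t)·p0[i] + t·p1[i].
  v1: (1-0.167)·(3.73,0.16) + 0.167·(1.31,-0.95) = (3.3259,-0.0254)
  v2: (1-0.167)·(1.44,3.1) + 0.167·(-0.19,2.32) = (1.1678,2.9697)
  v3: (1-0.167)·(-2.59,4.06) + 0.167·(-3.9,2.26) = (-2.8088,3.7594)
  v4: (1-0.167)·(-2.27,-0.91) + 0.167·(-5.33,-2.51) = (-2.7810,-1.1772)
  v5: (1-0.167)·(-0.35,-2.11) + 0.167·(-2.22,-3.78) = (-0.6623,-2.3889)
Shoelace sum Σ(x_i·y_{i+1} − x_{i+1}·y_i):
  i=1: 3.3259·2.9697 − 1.1678·-0.0254 = +9.9066 (running +9.9066)
  i=2: 1.1678·3.7594 − -2.8088·2.9697 = +12.7315 (running +22.6381)
  i=3: -2.8088·-1.1772 − -2.7810·3.7594 = +13.7615 (running +36.3995)
  i=4: -2.7810·-2.3889 − -0.6623·-1.1772 = +5.8639 (running +42.2634)
  i=5: -0.6623·-0.0254 − 3.3259·-2.3889 = +7.9619 (running +50.2253)
Area = |Σ|/2 = |50.2253|/2 = 25.1127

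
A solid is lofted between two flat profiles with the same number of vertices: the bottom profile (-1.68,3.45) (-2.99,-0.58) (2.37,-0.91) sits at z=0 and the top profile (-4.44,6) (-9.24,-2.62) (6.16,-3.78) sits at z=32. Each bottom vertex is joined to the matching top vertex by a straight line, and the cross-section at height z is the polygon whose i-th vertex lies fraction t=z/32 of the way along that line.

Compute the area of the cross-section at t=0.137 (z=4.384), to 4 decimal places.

Area at t=0.137: 16.0864

Cross-section at t=0.137: each vertex is (1-t)·p0[i] + t·p1[i].
  v1: (1-0.137)·(-1.68,3.45) + 0.137·(-4.44,6) = (-2.0581,3.7994)
  v2: (1-0.137)·(-2.99,-0.58) + 0.137·(-9.24,-2.62) = (-3.8463,-0.8595)
  v3: (1-0.137)·(2.37,-0.91) + 0.137·(6.16,-3.78) = (2.8892,-1.3032)
Shoelace sum Σ(x_i·y_{i+1} − x_{i+1}·y_i):
  i=1: -2.0581·-0.8595 − -3.8463·3.7994 = +16.3822 (running +16.3822)
  i=2: -3.8463·-1.3032 − 2.8892·-0.8595 = +7.4956 (running +23.8778)
  i=3: 2.8892·3.7994 − -2.0581·-1.3032 = +8.2951 (running +32.1729)
Area = |Σ|/2 = |32.1729|/2 = 16.0864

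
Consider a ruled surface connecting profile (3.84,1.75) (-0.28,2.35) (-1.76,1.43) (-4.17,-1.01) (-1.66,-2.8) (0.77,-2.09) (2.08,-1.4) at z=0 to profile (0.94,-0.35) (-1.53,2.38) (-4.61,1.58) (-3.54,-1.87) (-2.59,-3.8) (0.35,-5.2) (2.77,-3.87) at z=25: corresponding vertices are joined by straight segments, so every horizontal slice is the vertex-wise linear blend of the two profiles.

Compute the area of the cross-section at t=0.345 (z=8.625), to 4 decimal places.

Area at t=0.345: 27.5322

Cross-section at t=0.345: each vertex is (1-t)·p0[i] + t·p1[i].
  v1: (1-0.345)·(3.84,1.75) + 0.345·(0.94,-0.35) = (2.8395,1.0255)
  v2: (1-0.345)·(-0.28,2.35) + 0.345·(-1.53,2.38) = (-0.7112,2.3604)
  v3: (1-0.345)·(-1.76,1.43) + 0.345·(-4.61,1.58) = (-2.7432,1.4817)
  v4: (1-0.345)·(-4.17,-1.01) + 0.345·(-3.54,-1.87) = (-3.9526,-1.3067)
  v5: (1-0.345)·(-1.66,-2.8) + 0.345·(-2.59,-3.8) = (-1.9808,-3.1450)
  v6: (1-0.345)·(0.77,-2.09) + 0.345·(0.35,-5.2) = (0.6251,-3.1629)
  v7: (1-0.345)·(2.08,-1.4) + 0.345·(2.77,-3.87) = (2.3180,-2.2521)
Shoelace sum Σ(x_i·y_{i+1} − x_{i+1}·y_i):
  i=1: 2.8395·2.3604 − -0.7112·1.0255 = +7.4316 (running +7.4316)
  i=2: -0.7112·1.4817 − -2.7432·2.3604 = +5.4211 (running +12.8527)
  i=3: -2.7432·-1.3067 − -3.9526·1.4817 = +9.4414 (running +22.2942)
  i=4: -3.9526·-3.1450 − -1.9808·-1.3067 = +9.8427 (running +32.1369)
  i=5: -1.9808·-3.1629 − 0.6251·-3.1450 = +8.2313 (running +40.3682)
  i=6: 0.6251·-2.2521 − 2.3180·-3.1629 = +5.9241 (running +46.2922)
  i=7: 2.3180·1.0255 − 2.8395·-2.2521 = +8.7721 (running +55.0644)
Area = |Σ|/2 = |55.0644|/2 = 27.5322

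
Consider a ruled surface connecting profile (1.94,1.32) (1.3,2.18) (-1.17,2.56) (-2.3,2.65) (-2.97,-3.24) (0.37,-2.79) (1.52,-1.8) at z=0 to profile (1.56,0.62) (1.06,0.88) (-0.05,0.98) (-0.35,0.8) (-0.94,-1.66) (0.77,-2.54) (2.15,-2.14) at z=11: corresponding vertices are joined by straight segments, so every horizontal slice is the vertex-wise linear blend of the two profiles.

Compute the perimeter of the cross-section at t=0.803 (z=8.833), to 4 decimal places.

Cross-section at t=0.803: each vertex is (1-t)·p0[i] + t·p1[i].
  v1: (1-0.803)·(1.94,1.32) + 0.803·(1.56,0.62) = (1.6349,0.7579)
  v2: (1-0.803)·(1.3,2.18) + 0.803·(1.06,0.88) = (1.1073,1.1361)
  v3: (1-0.803)·(-1.17,2.56) + 0.803·(-0.05,0.98) = (-0.2706,1.2913)
  v4: (1-0.803)·(-2.3,2.65) + 0.803·(-0.35,0.8) = (-0.7341,1.1644)
  v5: (1-0.803)·(-2.97,-3.24) + 0.803·(-0.94,-1.66) = (-1.3399,-1.9713)
  v6: (1-0.803)·(0.37,-2.79) + 0.803·(0.77,-2.54) = (0.6912,-2.5892)
  v7: (1-0.803)·(1.52,-1.8) + 0.803·(2.15,-2.14) = (2.0259,-2.0730)
Perimeter = Σ |v_{i+1} − v_i|:
  edge 1→2: √(-0.5276² + 0.3782²) = 0.6491 (running 0.6491)
  edge 2→3: √(-1.3779² + 0.1552²) = 1.3866 (running 2.0358)
  edge 3→4: √(-0.4635² + -0.1268²) = 0.4805 (running 2.5163)
  edge 4→5: √(-0.6058² + -3.1357²) = 3.1937 (running 5.7100)
  edge 5→6: √(2.0311² + -0.6180²) = 2.1230 (running 7.8330)
  edge 6→7: √(1.3347² + 0.5162²) = 1.4310 (running 9.2641)
  edge 7→1: √(-0.3910² + 2.8309²) = 2.8578 (running 12.1219)
Perimeter = 12.1219

Perimeter at t=0.803: 12.1219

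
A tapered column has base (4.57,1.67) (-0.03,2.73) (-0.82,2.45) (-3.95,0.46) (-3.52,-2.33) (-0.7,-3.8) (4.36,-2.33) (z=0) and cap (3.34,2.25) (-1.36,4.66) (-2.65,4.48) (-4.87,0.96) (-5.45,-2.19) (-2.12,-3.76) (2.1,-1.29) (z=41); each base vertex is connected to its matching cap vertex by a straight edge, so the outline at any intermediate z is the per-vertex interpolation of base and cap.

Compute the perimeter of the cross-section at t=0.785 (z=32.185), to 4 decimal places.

Cross-section at t=0.785: each vertex is (1-t)·p0[i] + t·p1[i].
  v1: (1-0.785)·(4.57,1.67) + 0.785·(3.34,2.25) = (3.6044,2.1253)
  v2: (1-0.785)·(-0.03,2.73) + 0.785·(-1.36,4.66) = (-1.0741,4.2450)
  v3: (1-0.785)·(-0.82,2.45) + 0.785·(-2.65,4.48) = (-2.2565,4.0436)
  v4: (1-0.785)·(-3.95,0.46) + 0.785·(-4.87,0.96) = (-4.6722,0.8525)
  v5: (1-0.785)·(-3.52,-2.33) + 0.785·(-5.45,-2.19) = (-5.0351,-2.2201)
  v6: (1-0.785)·(-0.7,-3.8) + 0.785·(-2.12,-3.76) = (-1.8147,-3.7686)
  v7: (1-0.785)·(4.36,-2.33) + 0.785·(2.1,-1.29) = (2.5859,-1.5136)
Perimeter = Σ |v_{i+1} − v_i|:
  edge 1→2: √(-4.6785² + 2.1197²) = 5.1363 (running 5.1363)
  edge 2→3: √(-1.1825² + -0.2015²) = 1.1995 (running 6.3359)
  edge 3→4: √(-2.4157² + -3.1911²) = 4.0023 (running 10.3381)
  edge 4→5: √(-0.3628² + -3.0726²) = 3.0940 (running 13.4321)
  edge 5→6: √(3.2203² + -1.5485²) = 3.5733 (running 17.0054)
  edge 6→7: √(4.4006² + 2.2550²) = 4.9447 (running 21.9501)
  edge 7→1: √(1.0185² + 3.6389²) = 3.7788 (running 25.7289)
Perimeter = 25.7289

Perimeter at t=0.785: 25.7289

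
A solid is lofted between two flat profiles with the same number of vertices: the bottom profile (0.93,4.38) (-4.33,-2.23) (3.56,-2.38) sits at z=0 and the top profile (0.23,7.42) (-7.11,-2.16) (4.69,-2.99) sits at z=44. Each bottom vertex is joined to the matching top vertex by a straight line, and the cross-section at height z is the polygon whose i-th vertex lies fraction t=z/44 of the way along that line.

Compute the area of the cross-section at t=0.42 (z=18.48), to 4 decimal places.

Cross-section at t=0.42: each vertex is (1-t)·p0[i] + t·p1[i].
  v1: (1-0.42)·(0.93,4.38) + 0.42·(0.23,7.42) = (0.6360,5.6568)
  v2: (1-0.42)·(-4.33,-2.23) + 0.42·(-7.11,-2.16) = (-5.4976,-2.2006)
  v3: (1-0.42)·(3.56,-2.38) + 0.42·(4.69,-2.99) = (4.0346,-2.6362)
Shoelace sum Σ(x_i·y_{i+1} − x_{i+1}·y_i):
  i=1: 0.6360·-2.2006 − -5.4976·5.6568 = +29.6992 (running +29.6992)
  i=2: -5.4976·-2.6362 − 4.0346·-2.2006 = +23.3713 (running +53.0706)
  i=3: 4.0346·5.6568 − 0.6360·-2.6362 = +24.4995 (running +77.5701)
Area = |Σ|/2 = |77.5701|/2 = 38.7851

Area at t=0.42: 38.7851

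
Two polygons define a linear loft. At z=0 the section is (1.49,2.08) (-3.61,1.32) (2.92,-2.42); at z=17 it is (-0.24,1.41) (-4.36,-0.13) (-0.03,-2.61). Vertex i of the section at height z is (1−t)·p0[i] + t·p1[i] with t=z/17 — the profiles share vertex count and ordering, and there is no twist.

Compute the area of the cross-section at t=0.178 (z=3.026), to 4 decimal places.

Cross-section at t=0.178: each vertex is (1-t)·p0[i] + t·p1[i].
  v1: (1-0.178)·(1.49,2.08) + 0.178·(-0.24,1.41) = (1.1821,1.9607)
  v2: (1-0.178)·(-3.61,1.32) + 0.178·(-4.36,-0.13) = (-3.7435,1.0619)
  v3: (1-0.178)·(2.92,-2.42) + 0.178·(-0.03,-2.61) = (2.3949,-2.4538)
Shoelace sum Σ(x_i·y_{i+1} − x_{i+1}·y_i):
  i=1: 1.1821·1.0619 − -3.7435·1.9607 = +8.5953 (running +8.5953)
  i=2: -3.7435·-2.4538 − 2.3949·1.0619 = +6.6427 (running +15.2380)
  i=3: 2.3949·1.9607 − 1.1821·-2.4538 = +7.5963 (running +22.8343)
Area = |Σ|/2 = |22.8343|/2 = 11.4172

Area at t=0.178: 11.4172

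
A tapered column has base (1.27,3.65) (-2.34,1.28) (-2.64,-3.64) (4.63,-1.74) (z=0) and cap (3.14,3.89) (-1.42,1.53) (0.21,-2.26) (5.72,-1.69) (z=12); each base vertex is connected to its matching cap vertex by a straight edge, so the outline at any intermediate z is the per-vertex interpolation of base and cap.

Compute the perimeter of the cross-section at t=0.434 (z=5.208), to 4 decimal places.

Perimeter at t=0.434: 22.0189

Cross-section at t=0.434: each vertex is (1-t)·p0[i] + t·p1[i].
  v1: (1-0.434)·(1.27,3.65) + 0.434·(3.14,3.89) = (2.0816,3.7542)
  v2: (1-0.434)·(-2.34,1.28) + 0.434·(-1.42,1.53) = (-1.9407,1.3885)
  v3: (1-0.434)·(-2.64,-3.64) + 0.434·(0.21,-2.26) = (-1.4031,-3.0411)
  v4: (1-0.434)·(4.63,-1.74) + 0.434·(5.72,-1.69) = (5.1031,-1.7183)
Perimeter = Σ |v_{i+1} − v_i|:
  edge 1→2: √(-4.0223² + -2.3657²) = 4.6664 (running 4.6664)
  edge 2→3: √(0.5376² + -4.4296²) = 4.4621 (running 9.1285)
  edge 3→4: √(6.5062² + 1.3228²) = 6.6393 (running 15.7677)
  edge 4→1: √(-3.0215² + 5.4725²) = 6.2512 (running 22.0189)
Perimeter = 22.0189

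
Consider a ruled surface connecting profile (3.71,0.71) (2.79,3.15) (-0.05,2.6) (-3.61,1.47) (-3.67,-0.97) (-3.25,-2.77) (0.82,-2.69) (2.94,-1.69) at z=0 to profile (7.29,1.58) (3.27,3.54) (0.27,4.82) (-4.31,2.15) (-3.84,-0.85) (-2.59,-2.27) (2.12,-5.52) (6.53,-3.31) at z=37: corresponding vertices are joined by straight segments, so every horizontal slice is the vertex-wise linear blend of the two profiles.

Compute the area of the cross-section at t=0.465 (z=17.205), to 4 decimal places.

Cross-section at t=0.465: each vertex is (1-t)·p0[i] + t·p1[i].
  v1: (1-0.465)·(3.71,0.71) + 0.465·(7.29,1.58) = (5.3747,1.1145)
  v2: (1-0.465)·(2.79,3.15) + 0.465·(3.27,3.54) = (3.0132,3.3313)
  v3: (1-0.465)·(-0.05,2.6) + 0.465·(0.27,4.82) = (0.0988,3.6323)
  v4: (1-0.465)·(-3.61,1.47) + 0.465·(-4.31,2.15) = (-3.9355,1.7862)
  v5: (1-0.465)·(-3.67,-0.97) + 0.465·(-3.84,-0.85) = (-3.7490,-0.9142)
  v6: (1-0.465)·(-3.25,-2.77) + 0.465·(-2.59,-2.27) = (-2.9431,-2.5375)
  v7: (1-0.465)·(0.82,-2.69) + 0.465·(2.12,-5.52) = (1.4245,-4.0059)
  v8: (1-0.465)·(2.94,-1.69) + 0.465·(6.53,-3.31) = (4.6094,-2.4433)
Shoelace sum Σ(x_i·y_{i+1} − x_{i+1}·y_i):
  i=1: 5.3747·3.3313 − 3.0132·1.1145 = +14.5466 (running +14.5466)
  i=2: 3.0132·3.6323 − 0.0988·3.3313 = +10.6157 (running +25.1624)
  i=3: 0.0988·1.7862 − -3.9355·3.6323 = +14.4714 (running +39.6337)
  i=4: -3.9355·-0.9142 − -3.7490·1.7862 = +10.2944 (running +49.9281)
  i=5: -3.7490·-2.5375 − -2.9431·-0.9142 = +6.8226 (running +56.7508)
  i=6: -2.9431·-4.0059 − 1.4245·-2.5375 = +15.4046 (running +72.1553)
  i=7: 1.4245·-2.4433 − 4.6094·-4.0059 = +14.9843 (running +87.1397)
  i=8: 4.6094·1.1145 − 5.3747·-2.4433 = +18.2694 (running +105.4090)
Area = |Σ|/2 = |105.4090|/2 = 52.7045

Area at t=0.465: 52.7045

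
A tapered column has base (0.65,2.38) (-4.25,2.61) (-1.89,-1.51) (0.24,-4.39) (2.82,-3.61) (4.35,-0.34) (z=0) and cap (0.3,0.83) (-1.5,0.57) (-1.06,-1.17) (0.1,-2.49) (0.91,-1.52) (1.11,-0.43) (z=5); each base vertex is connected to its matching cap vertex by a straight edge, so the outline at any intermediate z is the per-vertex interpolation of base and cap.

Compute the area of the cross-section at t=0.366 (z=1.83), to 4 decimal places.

Area at t=0.366: 20.9321

Cross-section at t=0.366: each vertex is (1-t)·p0[i] + t·p1[i].
  v1: (1-0.366)·(0.65,2.38) + 0.366·(0.3,0.83) = (0.5219,1.8127)
  v2: (1-0.366)·(-4.25,2.61) + 0.366·(-1.5,0.57) = (-3.2435,1.8634)
  v3: (1-0.366)·(-1.89,-1.51) + 0.366·(-1.06,-1.17) = (-1.5862,-1.3856)
  v4: (1-0.366)·(0.24,-4.39) + 0.366·(0.1,-2.49) = (0.1888,-3.6946)
  v5: (1-0.366)·(2.82,-3.61) + 0.366·(0.91,-1.52) = (2.1209,-2.8451)
  v6: (1-0.366)·(4.35,-0.34) + 0.366·(1.11,-0.43) = (3.1642,-0.3729)
Shoelace sum Σ(x_i·y_{i+1} − x_{i+1}·y_i):
  i=1: 0.5219·1.8634 − -3.2435·1.8127 = +6.8520 (running +6.8520)
  i=2: -3.2435·-1.3856 − -1.5862·1.8634 = +7.4498 (running +14.3017)
  i=3: -1.5862·-3.6946 − 0.1888·-1.3856 = +6.1220 (running +20.4237)
  i=4: 0.1888·-2.8451 − 2.1209·-3.6946 = +7.2990 (running +27.7227)
  i=5: 2.1209·-0.3729 − 3.1642·-2.8451 = +8.2112 (running +35.9340)
  i=6: 3.1642·1.8127 − 0.5219·-0.3729 = +5.9303 (running +41.8643)
Area = |Σ|/2 = |41.8643|/2 = 20.9321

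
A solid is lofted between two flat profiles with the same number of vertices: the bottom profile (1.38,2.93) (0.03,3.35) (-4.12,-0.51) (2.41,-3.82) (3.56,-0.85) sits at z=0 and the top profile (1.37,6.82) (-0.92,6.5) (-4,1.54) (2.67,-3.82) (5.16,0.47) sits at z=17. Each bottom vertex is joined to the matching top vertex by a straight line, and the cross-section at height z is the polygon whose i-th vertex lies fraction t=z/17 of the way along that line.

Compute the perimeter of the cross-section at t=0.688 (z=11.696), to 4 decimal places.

Perimeter at t=0.688: 26.7224

Cross-section at t=0.688: each vertex is (1-t)·p0[i] + t·p1[i].
  v1: (1-0.688)·(1.38,2.93) + 0.688·(1.37,6.82) = (1.3731,5.6063)
  v2: (1-0.688)·(0.03,3.35) + 0.688·(-0.92,6.5) = (-0.6236,5.5172)
  v3: (1-0.688)·(-4.12,-0.51) + 0.688·(-4,1.54) = (-4.0374,0.9004)
  v4: (1-0.688)·(2.41,-3.82) + 0.688·(2.67,-3.82) = (2.5889,-3.8200)
  v5: (1-0.688)·(3.56,-0.85) + 0.688·(5.16,0.47) = (4.6608,0.0582)
Perimeter = Σ |v_{i+1} − v_i|:
  edge 1→2: √(-1.9967² + -0.0891²) = 1.9987 (running 1.9987)
  edge 2→3: √(-3.4138² + -4.6168²) = 5.7419 (running 7.7406)
  edge 3→4: √(6.6263² + -4.7204²) = 8.1357 (running 15.8763)
  edge 4→5: √(2.0719² + 3.8782²) = 4.3969 (running 20.2733)
  edge 5→1: √(-3.2877² + 5.5482²) = 6.4491 (running 26.7224)
Perimeter = 26.7224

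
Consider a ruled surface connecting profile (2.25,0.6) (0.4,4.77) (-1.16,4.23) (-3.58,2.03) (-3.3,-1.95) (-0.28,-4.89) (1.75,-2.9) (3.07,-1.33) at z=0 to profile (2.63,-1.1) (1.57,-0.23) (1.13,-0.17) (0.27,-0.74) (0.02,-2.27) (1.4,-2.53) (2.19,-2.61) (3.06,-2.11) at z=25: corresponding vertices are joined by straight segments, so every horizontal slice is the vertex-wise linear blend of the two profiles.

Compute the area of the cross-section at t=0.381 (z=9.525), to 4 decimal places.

Cross-section at t=0.381: each vertex is (1-t)·p0[i] + t·p1[i].
  v1: (1-0.381)·(2.25,0.6) + 0.381·(2.63,-1.1) = (2.3948,-0.0477)
  v2: (1-0.381)·(0.4,4.77) + 0.381·(1.57,-0.23) = (0.8458,2.8650)
  v3: (1-0.381)·(-1.16,4.23) + 0.381·(1.13,-0.17) = (-0.2875,2.5536)
  v4: (1-0.381)·(-3.58,2.03) + 0.381·(0.27,-0.74) = (-2.1132,0.9746)
  v5: (1-0.381)·(-3.3,-1.95) + 0.381·(0.02,-2.27) = (-2.0351,-2.0719)
  v6: (1-0.381)·(-0.28,-4.89) + 0.381·(1.4,-2.53) = (0.3601,-3.9908)
  v7: (1-0.381)·(1.75,-2.9) + 0.381·(2.19,-2.61) = (1.9176,-2.7895)
  v8: (1-0.381)·(3.07,-1.33) + 0.381·(3.06,-2.11) = (3.0662,-1.6272)
Shoelace sum Σ(x_i·y_{i+1} − x_{i+1}·y_i):
  i=1: 2.3948·2.8650 − 0.8458·-0.0477 = +6.9014 (running +6.9014)
  i=2: 0.8458·2.5536 − -0.2875·2.8650 = +2.9835 (running +9.8849)
  i=3: -0.2875·0.9746 − -2.1132·2.5536 = +5.1159 (running +15.0008)
  i=4: -2.1132·-2.0719 − -2.0351·0.9746 = +6.3617 (running +21.3625)
  i=5: -2.0351·-3.9908 − 0.3601·-2.0719 = +8.8677 (running +30.2302)
  i=6: 0.3601·-2.7895 − 1.9176·-3.9908 = +6.6485 (running +36.8788)
  i=7: 1.9176·-1.6272 − 3.0662·-2.7895 = +5.4328 (running +42.3116)
  i=8: 3.0662·-0.0477 − 2.3948·-1.6272 = +3.7505 (running +46.0621)
Area = |Σ|/2 = |46.0621|/2 = 23.0311

Area at t=0.381: 23.0311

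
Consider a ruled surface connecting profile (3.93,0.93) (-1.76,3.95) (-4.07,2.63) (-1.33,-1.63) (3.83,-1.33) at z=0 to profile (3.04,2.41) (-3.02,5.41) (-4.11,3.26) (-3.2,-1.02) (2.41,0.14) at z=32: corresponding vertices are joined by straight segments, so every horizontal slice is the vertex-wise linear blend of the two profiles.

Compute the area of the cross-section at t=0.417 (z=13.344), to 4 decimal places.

Cross-section at t=0.417: each vertex is (1-t)·p0[i] + t·p1[i].
  v1: (1-0.417)·(3.93,0.93) + 0.417·(3.04,2.41) = (3.5589,1.5472)
  v2: (1-0.417)·(-1.76,3.95) + 0.417·(-3.02,5.41) = (-2.2854,4.5588)
  v3: (1-0.417)·(-4.07,2.63) + 0.417·(-4.11,3.26) = (-4.0867,2.8927)
  v4: (1-0.417)·(-1.33,-1.63) + 0.417·(-3.2,-1.02) = (-2.1098,-1.3756)
  v5: (1-0.417)·(3.83,-1.33) + 0.417·(2.41,0.14) = (3.2379,-0.7170)
Shoelace sum Σ(x_i·y_{i+1} − x_{i+1}·y_i):
  i=1: 3.5589·4.5588 − -2.2854·1.5472 = +19.7602 (running +19.7602)
  i=2: -2.2854·2.8927 − -4.0867·4.5588 = +12.0194 (running +31.7795)
  i=3: -4.0867·-1.3756 − -2.1098·2.8927 = +11.7248 (running +43.5043)
  i=4: -2.1098·-0.7170 − 3.2379·-1.3756 = +5.9668 (running +49.4711)
  i=5: 3.2379·1.5472 − 3.5589·-0.7170 = +7.5612 (running +57.0324)
Area = |Σ|/2 = |57.0324|/2 = 28.5162

Area at t=0.417: 28.5162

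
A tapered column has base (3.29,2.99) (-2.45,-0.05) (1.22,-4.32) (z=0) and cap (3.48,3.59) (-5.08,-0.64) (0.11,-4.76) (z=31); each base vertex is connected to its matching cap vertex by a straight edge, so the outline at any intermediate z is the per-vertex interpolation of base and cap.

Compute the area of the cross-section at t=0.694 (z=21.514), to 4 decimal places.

Cross-section at t=0.694: each vertex is (1-t)·p0[i] + t·p1[i].
  v1: (1-0.694)·(3.29,2.99) + 0.694·(3.48,3.59) = (3.4219,3.4064)
  v2: (1-0.694)·(-2.45,-0.05) + 0.694·(-5.08,-0.64) = (-4.2752,-0.4595)
  v3: (1-0.694)·(1.22,-4.32) + 0.694·(0.11,-4.76) = (0.4497,-4.6254)
Shoelace sum Σ(x_i·y_{i+1} − x_{i+1}·y_i):
  i=1: 3.4219·-0.4595 − -4.2752·3.4064 = +12.9909 (running +12.9909)
  i=2: -4.2752·-4.6254 − 0.4497·-0.4595 = +19.9810 (running +32.9719)
  i=3: 0.4497·3.4064 − 3.4219·-4.6254 = +17.3591 (running +50.3310)
Area = |Σ|/2 = |50.3310|/2 = 25.1655

Area at t=0.694: 25.1655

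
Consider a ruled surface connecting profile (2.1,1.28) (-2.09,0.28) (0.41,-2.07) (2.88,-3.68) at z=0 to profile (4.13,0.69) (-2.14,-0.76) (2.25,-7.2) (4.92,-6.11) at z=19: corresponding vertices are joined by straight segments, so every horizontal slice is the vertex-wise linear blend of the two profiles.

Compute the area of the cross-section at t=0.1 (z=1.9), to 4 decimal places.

Area at t=0.1: 13.3531

Cross-section at t=0.1: each vertex is (1-t)·p0[i] + t·p1[i].
  v1: (1-0.1)·(2.1,1.28) + 0.1·(4.13,0.69) = (2.3030,1.2210)
  v2: (1-0.1)·(-2.09,0.28) + 0.1·(-2.14,-0.76) = (-2.0950,0.1760)
  v3: (1-0.1)·(0.41,-2.07) + 0.1·(2.25,-7.2) = (0.5940,-2.5830)
  v4: (1-0.1)·(2.88,-3.68) + 0.1·(4.92,-6.11) = (3.0840,-3.9230)
Shoelace sum Σ(x_i·y_{i+1} − x_{i+1}·y_i):
  i=1: 2.3030·0.1760 − -2.0950·1.2210 = +2.9633 (running +2.9633)
  i=2: -2.0950·-2.5830 − 0.5940·0.1760 = +5.3068 (running +8.2702)
  i=3: 0.5940·-3.9230 − 3.0840·-2.5830 = +5.6357 (running +13.9059)
  i=4: 3.0840·1.2210 − 2.3030·-3.9230 = +12.8002 (running +26.7061)
Area = |Σ|/2 = |26.7061|/2 = 13.3531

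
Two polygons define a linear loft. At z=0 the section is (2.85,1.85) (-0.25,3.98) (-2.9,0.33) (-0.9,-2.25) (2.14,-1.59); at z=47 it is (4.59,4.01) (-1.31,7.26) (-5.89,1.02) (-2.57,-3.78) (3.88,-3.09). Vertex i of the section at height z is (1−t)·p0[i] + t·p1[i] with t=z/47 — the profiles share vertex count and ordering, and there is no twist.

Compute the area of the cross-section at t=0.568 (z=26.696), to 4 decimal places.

Cross-section at t=0.568: each vertex is (1-t)·p0[i] + t·p1[i].
  v1: (1-0.568)·(2.85,1.85) + 0.568·(4.59,4.01) = (3.8383,3.0769)
  v2: (1-0.568)·(-0.25,3.98) + 0.568·(-1.31,7.26) = (-0.8521,5.8430)
  v3: (1-0.568)·(-2.9,0.33) + 0.568·(-5.89,1.02) = (-4.5983,0.7219)
  v4: (1-0.568)·(-0.9,-2.25) + 0.568·(-2.57,-3.78) = (-1.8486,-3.1190)
  v5: (1-0.568)·(2.14,-1.59) + 0.568·(3.88,-3.09) = (3.1283,-2.4420)
Shoelace sum Σ(x_i·y_{i+1} − x_{i+1}·y_i):
  i=1: 3.8383·5.8430 − -0.8521·3.0769 = +25.0492 (running +25.0492)
  i=2: -0.8521·0.7219 − -4.5983·5.8430 = +26.2530 (running +51.3022)
  i=3: -4.5983·-3.1190 − -1.8486·0.7219 = +15.6769 (running +66.9791)
  i=4: -1.8486·-2.4420 − 3.1283·-3.1190 = +14.2715 (running +81.2506)
  i=5: 3.1283·3.0769 − 3.8383·-2.4420 = +18.9986 (running +100.2493)
Area = |Σ|/2 = |100.2493|/2 = 50.1246

Area at t=0.568: 50.1246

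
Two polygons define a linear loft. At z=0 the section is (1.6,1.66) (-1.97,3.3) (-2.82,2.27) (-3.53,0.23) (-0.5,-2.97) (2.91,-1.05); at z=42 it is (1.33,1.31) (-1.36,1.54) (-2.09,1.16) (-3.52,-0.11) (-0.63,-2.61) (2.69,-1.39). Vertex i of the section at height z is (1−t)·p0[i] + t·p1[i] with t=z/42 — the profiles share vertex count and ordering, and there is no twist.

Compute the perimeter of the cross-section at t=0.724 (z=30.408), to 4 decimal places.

Cross-section at t=0.724: each vertex is (1-t)·p0[i] + t·p1[i].
  v1: (1-0.724)·(1.6,1.66) + 0.724·(1.33,1.31) = (1.4045,1.4066)
  v2: (1-0.724)·(-1.97,3.3) + 0.724·(-1.36,1.54) = (-1.5284,2.0258)
  v3: (1-0.724)·(-2.82,2.27) + 0.724·(-2.09,1.16) = (-2.2915,1.4664)
  v4: (1-0.724)·(-3.53,0.23) + 0.724·(-3.52,-0.11) = (-3.5228,-0.0162)
  v5: (1-0.724)·(-0.5,-2.97) + 0.724·(-0.63,-2.61) = (-0.5941,-2.7094)
  v6: (1-0.724)·(2.91,-1.05) + 0.724·(2.69,-1.39) = (2.7507,-1.2962)
Perimeter = Σ |v_{i+1} − v_i|:
  edge 1→2: √(-2.9329² + 0.6192²) = 2.9975 (running 2.9975)
  edge 2→3: √(-0.7631² + -0.5594²) = 0.9462 (running 3.9437)
  edge 3→4: √(-1.2313² + -1.4825²) = 1.9272 (running 5.8709)
  edge 4→5: √(2.9286² + -2.6932²) = 3.9787 (running 9.8496)
  edge 5→6: √(3.3448² + 1.4132²) = 3.6311 (running 13.4807)
  edge 6→1: √(-1.3462² + 2.7028²) = 3.0195 (running 16.5002)
Perimeter = 16.5002

Perimeter at t=0.724: 16.5002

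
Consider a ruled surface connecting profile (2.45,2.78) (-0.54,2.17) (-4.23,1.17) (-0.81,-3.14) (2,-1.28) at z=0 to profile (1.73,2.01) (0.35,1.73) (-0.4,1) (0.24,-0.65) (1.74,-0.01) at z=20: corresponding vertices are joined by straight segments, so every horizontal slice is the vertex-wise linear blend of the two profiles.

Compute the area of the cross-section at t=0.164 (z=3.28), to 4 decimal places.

Cross-section at t=0.164: each vertex is (1-t)·p0[i] + t·p1[i].
  v1: (1-0.164)·(2.45,2.78) + 0.164·(1.73,2.01) = (2.3319,2.6537)
  v2: (1-0.164)·(-0.54,2.17) + 0.164·(0.35,1.73) = (-0.3940,2.0978)
  v3: (1-0.164)·(-4.23,1.17) + 0.164·(-0.4,1) = (-3.6019,1.1421)
  v4: (1-0.164)·(-0.81,-3.14) + 0.164·(0.24,-0.65) = (-0.6378,-2.7316)
  v5: (1-0.164)·(2,-1.28) + 0.164·(1.74,-0.01) = (1.9574,-1.0717)
Shoelace sum Σ(x_i·y_{i+1} − x_{i+1}·y_i):
  i=1: 2.3319·2.0978 − -0.3940·2.6537 = +5.9377 (running +5.9377)
  i=2: -0.3940·1.1421 − -3.6019·2.0978 = +7.1061 (running +13.0438)
  i=3: -3.6019·-2.7316 − -0.6378·1.1421 = +10.5675 (running +23.6113)
  i=4: -0.6378·-1.0717 − 1.9574·-2.7316 = +6.0303 (running +29.6416)
  i=5: 1.9574·2.6537 − 2.3319·-1.0717 = +7.6935 (running +37.3351)
Area = |Σ|/2 = |37.3351|/2 = 18.6675

Area at t=0.164: 18.6675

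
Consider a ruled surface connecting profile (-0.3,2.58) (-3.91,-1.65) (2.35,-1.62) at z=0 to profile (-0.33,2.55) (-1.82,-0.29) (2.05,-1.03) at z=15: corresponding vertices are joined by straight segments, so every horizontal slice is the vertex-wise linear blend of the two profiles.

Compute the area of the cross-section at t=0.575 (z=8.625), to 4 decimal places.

Cross-section at t=0.575: each vertex is (1-t)·p0[i] + t·p1[i].
  v1: (1-0.575)·(-0.3,2.58) + 0.575·(-0.33,2.55) = (-0.3173,2.5628)
  v2: (1-0.575)·(-3.91,-1.65) + 0.575·(-1.82,-0.29) = (-2.7083,-0.8680)
  v3: (1-0.575)·(2.35,-1.62) + 0.575·(2.05,-1.03) = (2.1775,-1.2808)
Shoelace sum Σ(x_i·y_{i+1} − x_{i+1}·y_i):
  i=1: -0.3173·-0.8680 − -2.7083·2.5628 = +7.2159 (running +7.2159)
  i=2: -2.7083·-1.2808 − 2.1775·-0.8680 = +5.3587 (running +12.5746)
  i=3: 2.1775·2.5628 − -0.3173·-1.2808 = +5.1741 (running +17.7487)
Area = |Σ|/2 = |17.7487|/2 = 8.8743

Area at t=0.575: 8.8743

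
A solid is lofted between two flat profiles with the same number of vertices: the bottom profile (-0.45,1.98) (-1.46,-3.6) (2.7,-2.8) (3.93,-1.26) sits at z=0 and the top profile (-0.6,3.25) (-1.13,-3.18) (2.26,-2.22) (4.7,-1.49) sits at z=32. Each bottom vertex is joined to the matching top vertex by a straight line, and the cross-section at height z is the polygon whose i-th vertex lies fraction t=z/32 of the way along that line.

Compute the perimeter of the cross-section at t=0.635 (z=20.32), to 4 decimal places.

Perimeter at t=0.635: 18.6843

Cross-section at t=0.635: each vertex is (1-t)·p0[i] + t·p1[i].
  v1: (1-0.635)·(-0.45,1.98) + 0.635·(-0.6,3.25) = (-0.5453,2.7865)
  v2: (1-0.635)·(-1.46,-3.6) + 0.635·(-1.13,-3.18) = (-1.2504,-3.3333)
  v3: (1-0.635)·(2.7,-2.8) + 0.635·(2.26,-2.22) = (2.4206,-2.4317)
  v4: (1-0.635)·(3.93,-1.26) + 0.635·(4.7,-1.49) = (4.4190,-1.4061)
Perimeter = Σ |v_{i+1} − v_i|:
  edge 1→2: √(-0.7052² + -6.1198²) = 6.1602 (running 6.1602)
  edge 2→3: √(3.6710² + 0.9016²) = 3.7801 (running 9.9404)
  edge 3→4: √(1.9984² + 1.0257²) = 2.2462 (running 12.1866)
  edge 4→1: √(-4.9642² + 4.1925²) = 6.4977 (running 18.6843)
Perimeter = 18.6843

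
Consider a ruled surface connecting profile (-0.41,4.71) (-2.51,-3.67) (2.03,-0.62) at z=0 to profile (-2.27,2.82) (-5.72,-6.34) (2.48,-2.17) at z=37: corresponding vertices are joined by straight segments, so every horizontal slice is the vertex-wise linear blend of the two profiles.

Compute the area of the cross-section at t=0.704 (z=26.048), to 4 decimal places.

Cross-section at t=0.704: each vertex is (1-t)·p0[i] + t·p1[i].
  v1: (1-0.704)·(-0.41,4.71) + 0.704·(-2.27,2.82) = (-1.7194,3.3794)
  v2: (1-0.704)·(-2.51,-3.67) + 0.704·(-5.72,-6.34) = (-4.7698,-5.5497)
  v3: (1-0.704)·(2.03,-0.62) + 0.704·(2.48,-2.17) = (2.3468,-1.7112)
Shoelace sum Σ(x_i·y_{i+1} − x_{i+1}·y_i):
  i=1: -1.7194·-5.5497 − -4.7698·3.3794 = +25.6617 (running +25.6617)
  i=2: -4.7698·-1.7112 − 2.3468·-5.5497 = +21.1861 (running +46.8479)
  i=3: 2.3468·3.3794 − -1.7194·-1.7112 = +4.9886 (running +51.8364)
Area = |Σ|/2 = |51.8364|/2 = 25.9182

Area at t=0.704: 25.9182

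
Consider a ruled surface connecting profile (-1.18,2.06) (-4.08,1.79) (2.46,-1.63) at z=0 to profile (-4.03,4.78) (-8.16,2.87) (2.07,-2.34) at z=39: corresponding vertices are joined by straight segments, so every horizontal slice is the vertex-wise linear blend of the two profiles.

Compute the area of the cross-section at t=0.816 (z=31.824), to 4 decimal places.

Area at t=0.816: 17.2064

Cross-section at t=0.816: each vertex is (1-t)·p0[i] + t·p1[i].
  v1: (1-0.816)·(-1.18,2.06) + 0.816·(-4.03,4.78) = (-3.5056,4.2795)
  v2: (1-0.816)·(-4.08,1.79) + 0.816·(-8.16,2.87) = (-7.4093,2.6713)
  v3: (1-0.816)·(2.46,-1.63) + 0.816·(2.07,-2.34) = (2.1418,-2.2094)
Shoelace sum Σ(x_i·y_{i+1} − x_{i+1}·y_i):
  i=1: -3.5056·2.6713 − -7.4093·4.2795 = +22.3437 (running +22.3437)
  i=2: -7.4093·-2.2094 − 2.1418·2.6713 = +10.6485 (running +32.9922)
  i=3: 2.1418·4.2795 − -3.5056·-2.2094 = +1.4206 (running +34.4128)
Area = |Σ|/2 = |34.4128|/2 = 17.2064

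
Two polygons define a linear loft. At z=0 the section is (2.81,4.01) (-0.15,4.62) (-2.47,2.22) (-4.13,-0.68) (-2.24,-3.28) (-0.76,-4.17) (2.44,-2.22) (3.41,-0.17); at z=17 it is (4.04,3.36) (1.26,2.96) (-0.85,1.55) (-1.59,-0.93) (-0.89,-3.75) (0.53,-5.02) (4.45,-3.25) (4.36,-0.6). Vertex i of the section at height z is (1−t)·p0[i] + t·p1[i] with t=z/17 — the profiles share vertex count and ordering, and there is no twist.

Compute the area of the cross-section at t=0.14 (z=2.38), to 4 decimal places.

Area at t=0.14: 42.9272

Cross-section at t=0.14: each vertex is (1-t)·p0[i] + t·p1[i].
  v1: (1-0.14)·(2.81,4.01) + 0.14·(4.04,3.36) = (2.9822,3.9190)
  v2: (1-0.14)·(-0.15,4.62) + 0.14·(1.26,2.96) = (0.0474,4.3876)
  v3: (1-0.14)·(-2.47,2.22) + 0.14·(-0.85,1.55) = (-2.2432,2.1262)
  v4: (1-0.14)·(-4.13,-0.68) + 0.14·(-1.59,-0.93) = (-3.7744,-0.7150)
  v5: (1-0.14)·(-2.24,-3.28) + 0.14·(-0.89,-3.75) = (-2.0510,-3.3458)
  v6: (1-0.14)·(-0.76,-4.17) + 0.14·(0.53,-5.02) = (-0.5794,-4.2890)
  v7: (1-0.14)·(2.44,-2.22) + 0.14·(4.45,-3.25) = (2.7214,-2.3642)
  v8: (1-0.14)·(3.41,-0.17) + 0.14·(4.36,-0.6) = (3.5430,-0.2302)
Shoelace sum Σ(x_i·y_{i+1} − x_{i+1}·y_i):
  i=1: 2.9822·4.3876 − 0.0474·3.9190 = +12.8989 (running +12.8989)
  i=2: 0.0474·2.1262 − -2.2432·4.3876 = +9.9430 (running +22.8420)
  i=3: -2.2432·-0.7150 − -3.7744·2.1262 = +9.6290 (running +32.4710)
  i=4: -3.7744·-3.3458 − -2.0510·-0.7150 = +11.1619 (running +43.6329)
  i=5: -2.0510·-4.2890 − -0.5794·-3.3458 = +6.8582 (running +50.4911)
  i=6: -0.5794·-2.3642 − 2.7214·-4.2890 = +13.0419 (running +63.5330)
  i=7: 2.7214·-0.2302 − 3.5430·-2.3642 = +7.7499 (running +71.2829)
  i=8: 3.5430·3.9190 − 2.9822·-0.2302 = +14.5715 (running +85.8544)
Area = |Σ|/2 = |85.8544|/2 = 42.9272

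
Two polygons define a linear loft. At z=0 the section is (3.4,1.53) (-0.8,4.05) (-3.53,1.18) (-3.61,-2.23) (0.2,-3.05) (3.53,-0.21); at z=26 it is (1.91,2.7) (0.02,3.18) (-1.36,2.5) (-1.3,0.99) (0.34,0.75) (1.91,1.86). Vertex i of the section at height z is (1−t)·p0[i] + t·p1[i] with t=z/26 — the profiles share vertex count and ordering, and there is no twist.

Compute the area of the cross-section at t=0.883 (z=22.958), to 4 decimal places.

Cross-section at t=0.883: each vertex is (1-t)·p0[i] + t·p1[i].
  v1: (1-0.883)·(3.4,1.53) + 0.883·(1.91,2.7) = (2.0843,2.5631)
  v2: (1-0.883)·(-0.8,4.05) + 0.883·(0.02,3.18) = (-0.0759,3.2818)
  v3: (1-0.883)·(-3.53,1.18) + 0.883·(-1.36,2.5) = (-1.6139,2.3456)
  v4: (1-0.883)·(-3.61,-2.23) + 0.883·(-1.3,0.99) = (-1.5703,0.6133)
  v5: (1-0.883)·(0.2,-3.05) + 0.883·(0.34,0.75) = (0.3236,0.3054)
  v6: (1-0.883)·(3.53,-0.21) + 0.883·(1.91,1.86) = (2.0995,1.6178)
Shoelace sum Σ(x_i·y_{i+1} − x_{i+1}·y_i):
  i=1: 2.0843·3.2818 − -0.0759·2.5631 = +7.0350 (running +7.0350)
  i=2: -0.0759·2.3456 − -1.6139·3.2818 = +5.1183 (running +12.1533)
  i=3: -1.6139·0.6133 − -1.5703·2.3456 = +2.6934 (running +14.8467)
  i=4: -1.5703·0.3054 − 0.3236·0.6133 = -0.6780 (running +14.1687)
  i=5: 0.3236·1.6178 − 2.0995·0.3054 = -0.1176 (running +14.0511)
  i=6: 2.0995·2.5631 − 2.0843·1.6178 = +2.0093 (running +16.0604)
Area = |Σ|/2 = |16.0604|/2 = 8.0302

Area at t=0.883: 8.0302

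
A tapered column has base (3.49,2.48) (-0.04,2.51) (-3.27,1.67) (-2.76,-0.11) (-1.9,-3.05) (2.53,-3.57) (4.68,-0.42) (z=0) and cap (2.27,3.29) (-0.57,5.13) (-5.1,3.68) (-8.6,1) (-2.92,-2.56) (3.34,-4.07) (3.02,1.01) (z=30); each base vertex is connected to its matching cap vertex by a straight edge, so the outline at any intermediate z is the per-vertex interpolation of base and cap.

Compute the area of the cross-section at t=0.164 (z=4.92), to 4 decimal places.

Cross-section at t=0.164: each vertex is (1-t)·p0[i] + t·p1[i].
  v1: (1-0.164)·(3.49,2.48) + 0.164·(2.27,3.29) = (3.2899,2.6128)
  v2: (1-0.164)·(-0.04,2.51) + 0.164·(-0.57,5.13) = (-0.1269,2.9397)
  v3: (1-0.164)·(-3.27,1.67) + 0.164·(-5.1,3.68) = (-3.5701,1.9996)
  v4: (1-0.164)·(-2.76,-0.11) + 0.164·(-8.6,1) = (-3.7178,0.0720)
  v5: (1-0.164)·(-1.9,-3.05) + 0.164·(-2.92,-2.56) = (-2.0673,-2.9696)
  v6: (1-0.164)·(2.53,-3.57) + 0.164·(3.34,-4.07) = (2.6628,-3.6520)
  v7: (1-0.164)·(4.68,-0.42) + 0.164·(3.02,1.01) = (4.4078,-0.1855)
Shoelace sum Σ(x_i·y_{i+1} − x_{i+1}·y_i):
  i=1: 3.2899·2.9397 − -0.1269·2.6128 = +10.0029 (running +10.0029)
  i=2: -0.1269·1.9996 − -3.5701·2.9397 = +10.2412 (running +20.2441)
  i=3: -3.5701·0.0720 − -3.7178·1.9996 = +7.1770 (running +27.4211)
  i=4: -3.7178·-2.9696 − -2.0673·0.0720 = +11.1893 (running +38.6105)
  i=5: -2.0673·-3.6520 − 2.6628·-2.9696 = +15.4574 (running +54.0679)
  i=6: 2.6628·-0.1855 − 4.4078·-3.6520 = +15.6032 (running +69.6711)
  i=7: 4.4078·2.6128 − 3.2899·-0.1855 = +12.1270 (running +81.7981)
Area = |Σ|/2 = |81.7981|/2 = 40.8990

Area at t=0.164: 40.8990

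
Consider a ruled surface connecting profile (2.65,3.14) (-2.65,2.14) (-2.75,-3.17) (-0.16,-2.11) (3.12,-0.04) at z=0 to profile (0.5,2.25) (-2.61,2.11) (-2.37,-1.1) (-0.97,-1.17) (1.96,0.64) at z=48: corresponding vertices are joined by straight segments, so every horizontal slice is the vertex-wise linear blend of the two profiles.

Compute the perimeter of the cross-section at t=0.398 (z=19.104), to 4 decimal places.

Perimeter at t=0.398: 17.5567

Cross-section at t=0.398: each vertex is (1-t)·p0[i] + t·p1[i].
  v1: (1-0.398)·(2.65,3.14) + 0.398·(0.5,2.25) = (1.7943,2.7858)
  v2: (1-0.398)·(-2.65,2.14) + 0.398·(-2.61,2.11) = (-2.6341,2.1281)
  v3: (1-0.398)·(-2.75,-3.17) + 0.398·(-2.37,-1.1) = (-2.5988,-2.3461)
  v4: (1-0.398)·(-0.16,-2.11) + 0.398·(-0.97,-1.17) = (-0.4824,-1.7359)
  v5: (1-0.398)·(3.12,-0.04) + 0.398·(1.96,0.64) = (2.6583,0.2306)
Perimeter = Σ |v_{i+1} − v_i|:
  edge 1→2: √(-4.4284² + -0.6577²) = 4.4770 (running 4.4770)
  edge 2→3: √(0.0353² + -4.4742²) = 4.4743 (running 8.9513)
  edge 3→4: √(2.1164² + 0.6103²) = 2.2026 (running 11.1539)
  edge 4→5: √(3.1407² + 1.9665²) = 3.7056 (running 14.8595)
  edge 5→1: √(-0.8640² + 2.5551²) = 2.6973 (running 17.5567)
Perimeter = 17.5567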